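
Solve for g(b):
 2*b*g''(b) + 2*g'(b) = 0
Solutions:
 g(b) = C1 + C2*log(b)


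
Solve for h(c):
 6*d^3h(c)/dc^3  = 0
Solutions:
 h(c) = C1 + C2*c + C3*c^2


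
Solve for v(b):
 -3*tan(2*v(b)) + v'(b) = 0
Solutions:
 v(b) = -asin(C1*exp(6*b))/2 + pi/2
 v(b) = asin(C1*exp(6*b))/2


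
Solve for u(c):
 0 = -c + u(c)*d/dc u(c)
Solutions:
 u(c) = -sqrt(C1 + c^2)
 u(c) = sqrt(C1 + c^2)


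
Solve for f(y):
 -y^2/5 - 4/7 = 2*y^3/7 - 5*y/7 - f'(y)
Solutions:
 f(y) = C1 + y^4/14 + y^3/15 - 5*y^2/14 + 4*y/7


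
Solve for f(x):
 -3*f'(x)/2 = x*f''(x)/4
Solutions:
 f(x) = C1 + C2/x^5


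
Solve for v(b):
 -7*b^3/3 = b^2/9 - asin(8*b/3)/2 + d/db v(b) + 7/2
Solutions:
 v(b) = C1 - 7*b^4/12 - b^3/27 + b*asin(8*b/3)/2 - 7*b/2 + sqrt(9 - 64*b^2)/16


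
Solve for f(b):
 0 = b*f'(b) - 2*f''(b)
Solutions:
 f(b) = C1 + C2*erfi(b/2)


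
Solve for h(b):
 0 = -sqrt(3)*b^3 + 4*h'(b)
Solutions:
 h(b) = C1 + sqrt(3)*b^4/16


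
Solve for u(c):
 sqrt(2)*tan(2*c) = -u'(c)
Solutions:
 u(c) = C1 + sqrt(2)*log(cos(2*c))/2


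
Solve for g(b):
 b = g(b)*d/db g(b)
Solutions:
 g(b) = -sqrt(C1 + b^2)
 g(b) = sqrt(C1 + b^2)


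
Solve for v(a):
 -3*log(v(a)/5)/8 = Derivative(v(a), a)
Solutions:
 -8*Integral(1/(-log(_y) + log(5)), (_y, v(a)))/3 = C1 - a


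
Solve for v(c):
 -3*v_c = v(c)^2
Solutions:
 v(c) = 3/(C1 + c)


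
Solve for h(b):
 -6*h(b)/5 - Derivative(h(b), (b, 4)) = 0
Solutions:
 h(b) = (C1*sin(10^(3/4)*3^(1/4)*b/10) + C2*cos(10^(3/4)*3^(1/4)*b/10))*exp(-10^(3/4)*3^(1/4)*b/10) + (C3*sin(10^(3/4)*3^(1/4)*b/10) + C4*cos(10^(3/4)*3^(1/4)*b/10))*exp(10^(3/4)*3^(1/4)*b/10)


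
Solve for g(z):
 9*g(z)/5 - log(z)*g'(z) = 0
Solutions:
 g(z) = C1*exp(9*li(z)/5)


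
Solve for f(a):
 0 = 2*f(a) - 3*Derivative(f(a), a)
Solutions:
 f(a) = C1*exp(2*a/3)


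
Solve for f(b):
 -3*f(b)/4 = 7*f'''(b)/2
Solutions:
 f(b) = C3*exp(-14^(2/3)*3^(1/3)*b/14) + (C1*sin(14^(2/3)*3^(5/6)*b/28) + C2*cos(14^(2/3)*3^(5/6)*b/28))*exp(14^(2/3)*3^(1/3)*b/28)


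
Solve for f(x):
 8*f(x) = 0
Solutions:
 f(x) = 0


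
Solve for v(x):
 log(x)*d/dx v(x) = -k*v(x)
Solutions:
 v(x) = C1*exp(-k*li(x))


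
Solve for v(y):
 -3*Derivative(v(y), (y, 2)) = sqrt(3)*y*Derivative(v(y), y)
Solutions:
 v(y) = C1 + C2*erf(sqrt(2)*3^(3/4)*y/6)


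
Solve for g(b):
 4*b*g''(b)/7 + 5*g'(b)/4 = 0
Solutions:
 g(b) = C1 + C2/b^(19/16)


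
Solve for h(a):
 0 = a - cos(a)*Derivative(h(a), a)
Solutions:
 h(a) = C1 + Integral(a/cos(a), a)


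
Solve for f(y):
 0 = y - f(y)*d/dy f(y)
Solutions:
 f(y) = -sqrt(C1 + y^2)
 f(y) = sqrt(C1 + y^2)


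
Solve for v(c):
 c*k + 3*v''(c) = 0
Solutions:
 v(c) = C1 + C2*c - c^3*k/18


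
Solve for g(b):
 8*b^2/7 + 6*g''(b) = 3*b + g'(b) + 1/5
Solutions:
 g(b) = C1 + C2*exp(b/6) + 8*b^3/21 + 75*b^2/14 + 2243*b/35


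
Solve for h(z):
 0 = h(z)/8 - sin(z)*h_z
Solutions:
 h(z) = C1*(cos(z) - 1)^(1/16)/(cos(z) + 1)^(1/16)


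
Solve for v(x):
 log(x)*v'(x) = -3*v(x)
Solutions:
 v(x) = C1*exp(-3*li(x))


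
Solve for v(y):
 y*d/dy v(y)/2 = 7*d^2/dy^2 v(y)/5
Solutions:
 v(y) = C1 + C2*erfi(sqrt(35)*y/14)


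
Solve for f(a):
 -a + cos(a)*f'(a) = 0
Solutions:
 f(a) = C1 + Integral(a/cos(a), a)


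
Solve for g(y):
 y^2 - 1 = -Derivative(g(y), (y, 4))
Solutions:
 g(y) = C1 + C2*y + C3*y^2 + C4*y^3 - y^6/360 + y^4/24


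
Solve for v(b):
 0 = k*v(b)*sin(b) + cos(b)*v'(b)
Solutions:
 v(b) = C1*exp(k*log(cos(b)))


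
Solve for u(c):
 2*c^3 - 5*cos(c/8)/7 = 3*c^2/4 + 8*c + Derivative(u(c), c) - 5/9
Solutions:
 u(c) = C1 + c^4/2 - c^3/4 - 4*c^2 + 5*c/9 - 40*sin(c/8)/7


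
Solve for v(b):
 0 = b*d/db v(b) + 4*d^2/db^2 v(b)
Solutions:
 v(b) = C1 + C2*erf(sqrt(2)*b/4)


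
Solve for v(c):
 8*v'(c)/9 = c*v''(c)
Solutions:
 v(c) = C1 + C2*c^(17/9)


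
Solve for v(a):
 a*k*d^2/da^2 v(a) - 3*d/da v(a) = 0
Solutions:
 v(a) = C1 + a^(((re(k) + 3)*re(k) + im(k)^2)/(re(k)^2 + im(k)^2))*(C2*sin(3*log(a)*Abs(im(k))/(re(k)^2 + im(k)^2)) + C3*cos(3*log(a)*im(k)/(re(k)^2 + im(k)^2)))


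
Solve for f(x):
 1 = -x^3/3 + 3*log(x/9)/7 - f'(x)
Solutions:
 f(x) = C1 - x^4/12 + 3*x*log(x)/7 - 10*x/7 - 6*x*log(3)/7


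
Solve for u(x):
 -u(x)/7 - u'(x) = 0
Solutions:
 u(x) = C1*exp(-x/7)


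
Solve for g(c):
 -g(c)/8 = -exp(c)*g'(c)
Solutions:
 g(c) = C1*exp(-exp(-c)/8)


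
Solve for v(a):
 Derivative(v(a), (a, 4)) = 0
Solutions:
 v(a) = C1 + C2*a + C3*a^2 + C4*a^3


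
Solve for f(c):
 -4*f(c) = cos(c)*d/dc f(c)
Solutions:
 f(c) = C1*(sin(c)^2 - 2*sin(c) + 1)/(sin(c)^2 + 2*sin(c) + 1)


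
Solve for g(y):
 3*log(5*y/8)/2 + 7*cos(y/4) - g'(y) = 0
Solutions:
 g(y) = C1 + 3*y*log(y)/2 - 5*y*log(2) - 3*y/2 + y*log(10)/2 + y*log(5) + 28*sin(y/4)


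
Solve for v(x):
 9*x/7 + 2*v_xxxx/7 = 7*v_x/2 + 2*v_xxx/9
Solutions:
 v(x) = C1 + C2*exp(x*(-7^(2/3)*(81*sqrt(59385) + 19739)^(1/3) - 28*7^(1/3)/(81*sqrt(59385) + 19739)^(1/3) + 28)/108)*sin(sqrt(3)*7^(1/3)*x*(-7^(1/3)*(81*sqrt(59385) + 19739)^(1/3) + 28/(81*sqrt(59385) + 19739)^(1/3))/108) + C3*exp(x*(-7^(2/3)*(81*sqrt(59385) + 19739)^(1/3) - 28*7^(1/3)/(81*sqrt(59385) + 19739)^(1/3) + 28)/108)*cos(sqrt(3)*7^(1/3)*x*(-7^(1/3)*(81*sqrt(59385) + 19739)^(1/3) + 28/(81*sqrt(59385) + 19739)^(1/3))/108) + C4*exp(x*(28*7^(1/3)/(81*sqrt(59385) + 19739)^(1/3) + 14 + 7^(2/3)*(81*sqrt(59385) + 19739)^(1/3))/54) + 9*x^2/49


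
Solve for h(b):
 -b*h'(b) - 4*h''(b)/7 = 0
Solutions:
 h(b) = C1 + C2*erf(sqrt(14)*b/4)


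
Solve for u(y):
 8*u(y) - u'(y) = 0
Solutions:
 u(y) = C1*exp(8*y)


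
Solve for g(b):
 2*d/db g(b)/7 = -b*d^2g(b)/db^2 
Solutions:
 g(b) = C1 + C2*b^(5/7)


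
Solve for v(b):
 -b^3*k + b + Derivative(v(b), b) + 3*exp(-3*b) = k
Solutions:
 v(b) = C1 + b^4*k/4 - b^2/2 + b*k + exp(-3*b)


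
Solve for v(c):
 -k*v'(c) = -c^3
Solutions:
 v(c) = C1 + c^4/(4*k)


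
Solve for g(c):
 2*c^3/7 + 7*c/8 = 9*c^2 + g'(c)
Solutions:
 g(c) = C1 + c^4/14 - 3*c^3 + 7*c^2/16


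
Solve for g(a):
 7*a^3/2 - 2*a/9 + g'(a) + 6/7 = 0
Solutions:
 g(a) = C1 - 7*a^4/8 + a^2/9 - 6*a/7


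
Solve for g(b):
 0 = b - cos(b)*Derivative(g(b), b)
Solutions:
 g(b) = C1 + Integral(b/cos(b), b)


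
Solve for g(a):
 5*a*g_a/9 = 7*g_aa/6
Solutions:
 g(a) = C1 + C2*erfi(sqrt(105)*a/21)


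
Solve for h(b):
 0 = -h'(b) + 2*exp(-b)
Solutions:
 h(b) = C1 - 2*exp(-b)


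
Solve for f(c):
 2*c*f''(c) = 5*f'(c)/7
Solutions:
 f(c) = C1 + C2*c^(19/14)


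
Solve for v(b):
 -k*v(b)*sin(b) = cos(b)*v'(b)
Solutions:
 v(b) = C1*exp(k*log(cos(b)))


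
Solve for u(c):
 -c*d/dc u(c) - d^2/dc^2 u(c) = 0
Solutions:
 u(c) = C1 + C2*erf(sqrt(2)*c/2)


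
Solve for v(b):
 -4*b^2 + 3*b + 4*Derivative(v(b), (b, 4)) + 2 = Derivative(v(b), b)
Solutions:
 v(b) = C1 + C4*exp(2^(1/3)*b/2) - 4*b^3/3 + 3*b^2/2 + 2*b + (C2*sin(2^(1/3)*sqrt(3)*b/4) + C3*cos(2^(1/3)*sqrt(3)*b/4))*exp(-2^(1/3)*b/4)


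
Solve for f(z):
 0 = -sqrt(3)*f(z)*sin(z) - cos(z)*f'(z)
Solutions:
 f(z) = C1*cos(z)^(sqrt(3))


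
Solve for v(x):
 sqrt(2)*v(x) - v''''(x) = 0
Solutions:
 v(x) = C1*exp(-2^(1/8)*x) + C2*exp(2^(1/8)*x) + C3*sin(2^(1/8)*x) + C4*cos(2^(1/8)*x)


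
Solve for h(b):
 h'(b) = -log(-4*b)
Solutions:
 h(b) = C1 - b*log(-b) + b*(1 - 2*log(2))


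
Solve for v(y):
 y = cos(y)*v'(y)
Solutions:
 v(y) = C1 + Integral(y/cos(y), y)


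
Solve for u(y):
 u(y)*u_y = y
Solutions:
 u(y) = -sqrt(C1 + y^2)
 u(y) = sqrt(C1 + y^2)


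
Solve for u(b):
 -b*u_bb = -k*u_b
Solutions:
 u(b) = C1 + b^(re(k) + 1)*(C2*sin(log(b)*Abs(im(k))) + C3*cos(log(b)*im(k)))


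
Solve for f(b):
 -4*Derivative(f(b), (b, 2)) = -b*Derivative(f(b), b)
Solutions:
 f(b) = C1 + C2*erfi(sqrt(2)*b/4)


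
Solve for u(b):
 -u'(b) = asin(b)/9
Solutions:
 u(b) = C1 - b*asin(b)/9 - sqrt(1 - b^2)/9


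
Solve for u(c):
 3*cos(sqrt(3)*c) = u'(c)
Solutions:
 u(c) = C1 + sqrt(3)*sin(sqrt(3)*c)


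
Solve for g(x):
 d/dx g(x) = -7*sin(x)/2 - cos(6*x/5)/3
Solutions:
 g(x) = C1 - 5*sin(6*x/5)/18 + 7*cos(x)/2


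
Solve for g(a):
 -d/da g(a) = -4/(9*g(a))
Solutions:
 g(a) = -sqrt(C1 + 8*a)/3
 g(a) = sqrt(C1 + 8*a)/3


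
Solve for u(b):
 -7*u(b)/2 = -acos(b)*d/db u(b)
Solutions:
 u(b) = C1*exp(7*Integral(1/acos(b), b)/2)


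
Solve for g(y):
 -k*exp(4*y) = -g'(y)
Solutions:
 g(y) = C1 + k*exp(4*y)/4


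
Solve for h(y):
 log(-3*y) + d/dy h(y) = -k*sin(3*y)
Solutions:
 h(y) = C1 + k*cos(3*y)/3 - y*log(-y) - y*log(3) + y


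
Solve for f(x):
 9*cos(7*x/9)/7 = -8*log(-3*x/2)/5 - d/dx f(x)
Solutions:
 f(x) = C1 - 8*x*log(-x)/5 - 8*x*log(3)/5 + 8*x*log(2)/5 + 8*x/5 - 81*sin(7*x/9)/49


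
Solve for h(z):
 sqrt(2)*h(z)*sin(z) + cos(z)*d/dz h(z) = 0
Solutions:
 h(z) = C1*cos(z)^(sqrt(2))


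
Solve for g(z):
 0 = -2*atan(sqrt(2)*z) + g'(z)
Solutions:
 g(z) = C1 + 2*z*atan(sqrt(2)*z) - sqrt(2)*log(2*z^2 + 1)/2


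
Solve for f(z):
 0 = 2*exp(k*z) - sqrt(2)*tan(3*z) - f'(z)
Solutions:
 f(z) = C1 + 2*Piecewise((exp(k*z)/k, Ne(k, 0)), (z, True)) + sqrt(2)*log(cos(3*z))/3


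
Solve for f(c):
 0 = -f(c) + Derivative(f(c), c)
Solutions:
 f(c) = C1*exp(c)


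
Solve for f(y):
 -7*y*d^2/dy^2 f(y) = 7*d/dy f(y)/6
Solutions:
 f(y) = C1 + C2*y^(5/6)


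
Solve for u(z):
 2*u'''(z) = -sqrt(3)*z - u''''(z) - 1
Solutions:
 u(z) = C1 + C2*z + C3*z^2 + C4*exp(-2*z) - sqrt(3)*z^4/48 + z^3*(-2 + sqrt(3))/24


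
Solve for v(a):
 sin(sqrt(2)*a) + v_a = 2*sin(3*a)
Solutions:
 v(a) = C1 - 2*cos(3*a)/3 + sqrt(2)*cos(sqrt(2)*a)/2


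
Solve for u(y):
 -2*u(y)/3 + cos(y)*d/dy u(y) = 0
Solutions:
 u(y) = C1*(sin(y) + 1)^(1/3)/(sin(y) - 1)^(1/3)


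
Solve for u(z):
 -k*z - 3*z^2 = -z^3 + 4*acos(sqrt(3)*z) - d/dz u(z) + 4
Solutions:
 u(z) = C1 + k*z^2/2 - z^4/4 + z^3 + 4*z*acos(sqrt(3)*z) + 4*z - 4*sqrt(3)*sqrt(1 - 3*z^2)/3


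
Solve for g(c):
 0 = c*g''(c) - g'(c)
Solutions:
 g(c) = C1 + C2*c^2


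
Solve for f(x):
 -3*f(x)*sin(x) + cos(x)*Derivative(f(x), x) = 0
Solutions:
 f(x) = C1/cos(x)^3


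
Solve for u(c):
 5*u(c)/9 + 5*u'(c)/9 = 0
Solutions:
 u(c) = C1*exp(-c)


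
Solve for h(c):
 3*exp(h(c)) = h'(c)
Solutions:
 h(c) = log(-1/(C1 + 3*c))


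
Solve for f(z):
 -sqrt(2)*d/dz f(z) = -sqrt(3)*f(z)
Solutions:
 f(z) = C1*exp(sqrt(6)*z/2)


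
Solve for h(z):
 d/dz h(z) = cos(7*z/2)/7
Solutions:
 h(z) = C1 + 2*sin(7*z/2)/49


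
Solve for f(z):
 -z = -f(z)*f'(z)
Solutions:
 f(z) = -sqrt(C1 + z^2)
 f(z) = sqrt(C1 + z^2)


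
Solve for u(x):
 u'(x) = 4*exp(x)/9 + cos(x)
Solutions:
 u(x) = C1 + 4*exp(x)/9 + sin(x)


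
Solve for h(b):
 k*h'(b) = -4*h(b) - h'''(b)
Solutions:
 h(b) = C1*exp(b*(2*k/((-3^(1/3) + 3^(5/6)*I)*(sqrt(3)*sqrt(k^3 + 108) + 18)^(1/3)) + 3^(1/3)*(sqrt(3)*sqrt(k^3 + 108) + 18)^(1/3)/6 - 3^(5/6)*I*(sqrt(3)*sqrt(k^3 + 108) + 18)^(1/3)/6)) + C2*exp(b*(-2*k/((3^(1/3) + 3^(5/6)*I)*(sqrt(3)*sqrt(k^3 + 108) + 18)^(1/3)) + 3^(1/3)*(sqrt(3)*sqrt(k^3 + 108) + 18)^(1/3)/6 + 3^(5/6)*I*(sqrt(3)*sqrt(k^3 + 108) + 18)^(1/3)/6)) + C3*exp(3^(1/3)*b*(3^(1/3)*k/(sqrt(3)*sqrt(k^3 + 108) + 18)^(1/3) - (sqrt(3)*sqrt(k^3 + 108) + 18)^(1/3))/3)


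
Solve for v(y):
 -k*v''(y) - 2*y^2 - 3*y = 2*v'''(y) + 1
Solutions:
 v(y) = C1 + C2*y + C3*exp(-k*y/2) - y^4/(6*k) + y^3*(-3 + 8/k)/(6*k) + y^2*(-1/2 + 3/k - 8/k^2)/k


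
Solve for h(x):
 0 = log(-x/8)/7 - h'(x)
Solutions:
 h(x) = C1 + x*log(-x)/7 + x*(-3*log(2) - 1)/7


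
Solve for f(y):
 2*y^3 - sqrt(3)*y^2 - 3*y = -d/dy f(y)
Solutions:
 f(y) = C1 - y^4/2 + sqrt(3)*y^3/3 + 3*y^2/2


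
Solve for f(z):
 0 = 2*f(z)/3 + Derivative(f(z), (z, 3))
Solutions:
 f(z) = C3*exp(-2^(1/3)*3^(2/3)*z/3) + (C1*sin(2^(1/3)*3^(1/6)*z/2) + C2*cos(2^(1/3)*3^(1/6)*z/2))*exp(2^(1/3)*3^(2/3)*z/6)


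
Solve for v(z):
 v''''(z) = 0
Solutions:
 v(z) = C1 + C2*z + C3*z^2 + C4*z^3


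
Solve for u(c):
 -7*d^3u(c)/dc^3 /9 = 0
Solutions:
 u(c) = C1 + C2*c + C3*c^2


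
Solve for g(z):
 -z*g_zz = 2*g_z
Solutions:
 g(z) = C1 + C2/z


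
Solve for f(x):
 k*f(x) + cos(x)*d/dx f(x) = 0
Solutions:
 f(x) = C1*exp(k*(log(sin(x) - 1) - log(sin(x) + 1))/2)


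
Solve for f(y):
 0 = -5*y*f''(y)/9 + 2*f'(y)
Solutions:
 f(y) = C1 + C2*y^(23/5)


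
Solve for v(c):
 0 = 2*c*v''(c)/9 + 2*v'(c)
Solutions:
 v(c) = C1 + C2/c^8


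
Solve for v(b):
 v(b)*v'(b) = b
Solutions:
 v(b) = -sqrt(C1 + b^2)
 v(b) = sqrt(C1 + b^2)


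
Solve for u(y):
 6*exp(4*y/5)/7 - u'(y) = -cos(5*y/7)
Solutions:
 u(y) = C1 + 15*exp(4*y/5)/14 + 7*sin(5*y/7)/5


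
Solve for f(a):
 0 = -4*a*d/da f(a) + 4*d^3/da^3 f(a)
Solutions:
 f(a) = C1 + Integral(C2*airyai(a) + C3*airybi(a), a)


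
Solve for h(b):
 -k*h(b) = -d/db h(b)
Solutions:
 h(b) = C1*exp(b*k)


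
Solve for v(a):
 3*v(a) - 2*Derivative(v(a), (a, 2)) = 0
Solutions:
 v(a) = C1*exp(-sqrt(6)*a/2) + C2*exp(sqrt(6)*a/2)


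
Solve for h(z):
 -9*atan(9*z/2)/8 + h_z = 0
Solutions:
 h(z) = C1 + 9*z*atan(9*z/2)/8 - log(81*z^2 + 4)/8


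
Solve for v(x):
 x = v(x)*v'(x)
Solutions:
 v(x) = -sqrt(C1 + x^2)
 v(x) = sqrt(C1 + x^2)


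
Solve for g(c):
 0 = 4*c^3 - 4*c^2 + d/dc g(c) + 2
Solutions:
 g(c) = C1 - c^4 + 4*c^3/3 - 2*c


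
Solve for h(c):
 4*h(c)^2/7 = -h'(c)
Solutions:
 h(c) = 7/(C1 + 4*c)


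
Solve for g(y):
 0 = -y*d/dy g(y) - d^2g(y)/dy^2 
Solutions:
 g(y) = C1 + C2*erf(sqrt(2)*y/2)


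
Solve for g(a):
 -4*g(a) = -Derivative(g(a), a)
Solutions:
 g(a) = C1*exp(4*a)


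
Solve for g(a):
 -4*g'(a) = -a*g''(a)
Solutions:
 g(a) = C1 + C2*a^5


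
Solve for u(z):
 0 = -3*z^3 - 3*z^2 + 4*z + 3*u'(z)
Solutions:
 u(z) = C1 + z^4/4 + z^3/3 - 2*z^2/3


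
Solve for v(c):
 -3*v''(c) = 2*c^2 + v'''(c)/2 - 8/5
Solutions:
 v(c) = C1 + C2*c + C3*exp(-6*c) - c^4/18 + c^3/27 + 67*c^2/270


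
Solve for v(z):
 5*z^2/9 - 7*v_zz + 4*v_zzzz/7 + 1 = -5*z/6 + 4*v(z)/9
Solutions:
 v(z) = C1*exp(-sqrt(6)*z*sqrt(147 + sqrt(22057))/12) + C2*exp(sqrt(6)*z*sqrt(147 + sqrt(22057))/12) + C3*sin(sqrt(6)*z*sqrt(-147 + sqrt(22057))/12) + C4*cos(sqrt(6)*z*sqrt(-147 + sqrt(22057))/12) + 5*z^2/4 + 15*z/8 - 297/8


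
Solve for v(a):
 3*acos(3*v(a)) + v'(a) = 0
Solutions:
 Integral(1/acos(3*_y), (_y, v(a))) = C1 - 3*a


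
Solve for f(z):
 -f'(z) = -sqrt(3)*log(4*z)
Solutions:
 f(z) = C1 + sqrt(3)*z*log(z) - sqrt(3)*z + 2*sqrt(3)*z*log(2)


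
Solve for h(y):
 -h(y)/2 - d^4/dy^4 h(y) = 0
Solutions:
 h(y) = (C1*sin(2^(1/4)*y/2) + C2*cos(2^(1/4)*y/2))*exp(-2^(1/4)*y/2) + (C3*sin(2^(1/4)*y/2) + C4*cos(2^(1/4)*y/2))*exp(2^(1/4)*y/2)


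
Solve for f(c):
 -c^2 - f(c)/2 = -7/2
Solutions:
 f(c) = 7 - 2*c^2


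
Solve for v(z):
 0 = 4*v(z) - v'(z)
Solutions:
 v(z) = C1*exp(4*z)


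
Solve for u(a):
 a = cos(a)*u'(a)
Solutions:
 u(a) = C1 + Integral(a/cos(a), a)


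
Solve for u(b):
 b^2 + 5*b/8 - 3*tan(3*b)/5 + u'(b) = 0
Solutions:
 u(b) = C1 - b^3/3 - 5*b^2/16 - log(cos(3*b))/5


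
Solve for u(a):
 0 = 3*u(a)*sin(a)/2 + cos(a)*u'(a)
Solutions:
 u(a) = C1*cos(a)^(3/2)


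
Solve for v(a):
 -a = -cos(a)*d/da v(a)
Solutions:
 v(a) = C1 + Integral(a/cos(a), a)


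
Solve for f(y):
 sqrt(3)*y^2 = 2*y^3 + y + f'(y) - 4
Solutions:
 f(y) = C1 - y^4/2 + sqrt(3)*y^3/3 - y^2/2 + 4*y


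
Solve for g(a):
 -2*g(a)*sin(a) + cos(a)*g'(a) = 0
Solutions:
 g(a) = C1/cos(a)^2


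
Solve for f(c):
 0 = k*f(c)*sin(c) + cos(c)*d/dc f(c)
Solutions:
 f(c) = C1*exp(k*log(cos(c)))


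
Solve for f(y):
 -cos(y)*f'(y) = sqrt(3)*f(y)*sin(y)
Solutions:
 f(y) = C1*cos(y)^(sqrt(3))


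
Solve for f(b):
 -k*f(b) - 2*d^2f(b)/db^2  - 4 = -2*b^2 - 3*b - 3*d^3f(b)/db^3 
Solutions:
 f(b) = C1*exp(b*(-2^(2/3)*(-243*k + sqrt((243*k + 16)^2 - 256) - 16)^(1/3) + 4 - 8*2^(1/3)/(-243*k + sqrt((243*k + 16)^2 - 256) - 16)^(1/3))/18) + C2*exp(b*(2^(2/3)*(-243*k + sqrt((243*k + 16)^2 - 256) - 16)^(1/3) - 2^(2/3)*sqrt(3)*I*(-243*k + sqrt((243*k + 16)^2 - 256) - 16)^(1/3) + 8 - 32*2^(1/3)/((-1 + sqrt(3)*I)*(-243*k + sqrt((243*k + 16)^2 - 256) - 16)^(1/3)))/36) + C3*exp(b*(2^(2/3)*(-243*k + sqrt((243*k + 16)^2 - 256) - 16)^(1/3) + 2^(2/3)*sqrt(3)*I*(-243*k + sqrt((243*k + 16)^2 - 256) - 16)^(1/3) + 8 + 32*2^(1/3)/((1 + sqrt(3)*I)*(-243*k + sqrt((243*k + 16)^2 - 256) - 16)^(1/3)))/36) + 2*b^2/k + 3*b/k - 4/k - 8/k^2


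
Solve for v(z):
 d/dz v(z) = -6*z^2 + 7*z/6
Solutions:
 v(z) = C1 - 2*z^3 + 7*z^2/12


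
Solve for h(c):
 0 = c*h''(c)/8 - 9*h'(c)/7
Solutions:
 h(c) = C1 + C2*c^(79/7)


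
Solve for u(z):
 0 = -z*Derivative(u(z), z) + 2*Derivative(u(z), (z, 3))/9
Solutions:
 u(z) = C1 + Integral(C2*airyai(6^(2/3)*z/2) + C3*airybi(6^(2/3)*z/2), z)


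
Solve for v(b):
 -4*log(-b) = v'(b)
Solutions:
 v(b) = C1 - 4*b*log(-b) + 4*b


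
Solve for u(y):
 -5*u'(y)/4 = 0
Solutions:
 u(y) = C1


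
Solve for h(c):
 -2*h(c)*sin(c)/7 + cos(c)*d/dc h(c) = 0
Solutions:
 h(c) = C1/cos(c)^(2/7)


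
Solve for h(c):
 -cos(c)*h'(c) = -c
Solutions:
 h(c) = C1 + Integral(c/cos(c), c)


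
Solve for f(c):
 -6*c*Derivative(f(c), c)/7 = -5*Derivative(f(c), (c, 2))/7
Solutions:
 f(c) = C1 + C2*erfi(sqrt(15)*c/5)


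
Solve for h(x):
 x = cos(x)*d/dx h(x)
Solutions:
 h(x) = C1 + Integral(x/cos(x), x)


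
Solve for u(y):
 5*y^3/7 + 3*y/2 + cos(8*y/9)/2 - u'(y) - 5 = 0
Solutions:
 u(y) = C1 + 5*y^4/28 + 3*y^2/4 - 5*y + 9*sin(8*y/9)/16


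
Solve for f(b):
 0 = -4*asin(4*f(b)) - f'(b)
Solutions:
 Integral(1/asin(4*_y), (_y, f(b))) = C1 - 4*b


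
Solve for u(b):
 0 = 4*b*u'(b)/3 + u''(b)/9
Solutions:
 u(b) = C1 + C2*erf(sqrt(6)*b)


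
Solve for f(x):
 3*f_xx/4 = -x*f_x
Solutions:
 f(x) = C1 + C2*erf(sqrt(6)*x/3)


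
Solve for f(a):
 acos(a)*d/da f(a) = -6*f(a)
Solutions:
 f(a) = C1*exp(-6*Integral(1/acos(a), a))


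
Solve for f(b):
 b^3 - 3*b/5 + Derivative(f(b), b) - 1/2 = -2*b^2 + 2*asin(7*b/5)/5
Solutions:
 f(b) = C1 - b^4/4 - 2*b^3/3 + 3*b^2/10 + 2*b*asin(7*b/5)/5 + b/2 + 2*sqrt(25 - 49*b^2)/35


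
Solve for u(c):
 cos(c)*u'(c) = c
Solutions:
 u(c) = C1 + Integral(c/cos(c), c)


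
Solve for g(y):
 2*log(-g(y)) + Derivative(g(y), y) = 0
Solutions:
 -li(-g(y)) = C1 - 2*y


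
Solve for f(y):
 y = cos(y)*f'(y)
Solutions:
 f(y) = C1 + Integral(y/cos(y), y)


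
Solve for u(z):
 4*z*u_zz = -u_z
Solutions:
 u(z) = C1 + C2*z^(3/4)


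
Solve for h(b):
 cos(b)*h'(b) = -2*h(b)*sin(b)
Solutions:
 h(b) = C1*cos(b)^2


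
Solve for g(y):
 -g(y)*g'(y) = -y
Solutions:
 g(y) = -sqrt(C1 + y^2)
 g(y) = sqrt(C1 + y^2)


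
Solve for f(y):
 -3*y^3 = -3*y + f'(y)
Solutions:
 f(y) = C1 - 3*y^4/4 + 3*y^2/2


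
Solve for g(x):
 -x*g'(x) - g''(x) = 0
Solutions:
 g(x) = C1 + C2*erf(sqrt(2)*x/2)


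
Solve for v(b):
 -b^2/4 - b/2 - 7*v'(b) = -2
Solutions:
 v(b) = C1 - b^3/84 - b^2/28 + 2*b/7


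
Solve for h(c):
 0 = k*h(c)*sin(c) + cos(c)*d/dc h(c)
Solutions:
 h(c) = C1*exp(k*log(cos(c)))


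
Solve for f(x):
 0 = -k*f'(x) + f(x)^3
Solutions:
 f(x) = -sqrt(2)*sqrt(-k/(C1*k + x))/2
 f(x) = sqrt(2)*sqrt(-k/(C1*k + x))/2


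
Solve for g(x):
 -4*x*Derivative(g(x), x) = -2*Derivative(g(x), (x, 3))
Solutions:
 g(x) = C1 + Integral(C2*airyai(2^(1/3)*x) + C3*airybi(2^(1/3)*x), x)


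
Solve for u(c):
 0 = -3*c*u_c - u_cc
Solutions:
 u(c) = C1 + C2*erf(sqrt(6)*c/2)


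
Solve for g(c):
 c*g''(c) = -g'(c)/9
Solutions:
 g(c) = C1 + C2*c^(8/9)


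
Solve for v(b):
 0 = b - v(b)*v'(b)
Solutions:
 v(b) = -sqrt(C1 + b^2)
 v(b) = sqrt(C1 + b^2)


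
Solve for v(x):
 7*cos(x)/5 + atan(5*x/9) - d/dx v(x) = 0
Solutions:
 v(x) = C1 + x*atan(5*x/9) - 9*log(25*x^2 + 81)/10 + 7*sin(x)/5


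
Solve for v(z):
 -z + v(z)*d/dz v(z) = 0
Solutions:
 v(z) = -sqrt(C1 + z^2)
 v(z) = sqrt(C1 + z^2)


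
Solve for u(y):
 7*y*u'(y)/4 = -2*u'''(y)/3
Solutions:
 u(y) = C1 + Integral(C2*airyai(-21^(1/3)*y/2) + C3*airybi(-21^(1/3)*y/2), y)


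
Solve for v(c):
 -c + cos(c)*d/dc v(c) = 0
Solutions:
 v(c) = C1 + Integral(c/cos(c), c)


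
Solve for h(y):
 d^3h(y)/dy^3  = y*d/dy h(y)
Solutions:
 h(y) = C1 + Integral(C2*airyai(y) + C3*airybi(y), y)


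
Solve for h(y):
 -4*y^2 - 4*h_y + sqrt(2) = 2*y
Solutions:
 h(y) = C1 - y^3/3 - y^2/4 + sqrt(2)*y/4


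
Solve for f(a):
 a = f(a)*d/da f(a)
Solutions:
 f(a) = -sqrt(C1 + a^2)
 f(a) = sqrt(C1 + a^2)


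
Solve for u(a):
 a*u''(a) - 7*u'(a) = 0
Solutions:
 u(a) = C1 + C2*a^8


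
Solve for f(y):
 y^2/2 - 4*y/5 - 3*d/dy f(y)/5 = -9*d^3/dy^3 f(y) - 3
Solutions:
 f(y) = C1 + C2*exp(-sqrt(15)*y/15) + C3*exp(sqrt(15)*y/15) + 5*y^3/18 - 2*y^2/3 + 30*y


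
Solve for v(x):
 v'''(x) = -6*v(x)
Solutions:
 v(x) = C3*exp(-6^(1/3)*x) + (C1*sin(2^(1/3)*3^(5/6)*x/2) + C2*cos(2^(1/3)*3^(5/6)*x/2))*exp(6^(1/3)*x/2)


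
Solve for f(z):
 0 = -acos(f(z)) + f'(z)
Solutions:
 Integral(1/acos(_y), (_y, f(z))) = C1 + z


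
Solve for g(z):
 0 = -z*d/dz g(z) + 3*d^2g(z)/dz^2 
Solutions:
 g(z) = C1 + C2*erfi(sqrt(6)*z/6)


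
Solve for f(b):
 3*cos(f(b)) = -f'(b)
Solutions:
 f(b) = pi - asin((C1 + exp(6*b))/(C1 - exp(6*b)))
 f(b) = asin((C1 + exp(6*b))/(C1 - exp(6*b)))


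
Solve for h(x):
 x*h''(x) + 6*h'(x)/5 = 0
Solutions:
 h(x) = C1 + C2/x^(1/5)


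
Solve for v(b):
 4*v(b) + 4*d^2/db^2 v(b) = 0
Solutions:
 v(b) = C1*sin(b) + C2*cos(b)


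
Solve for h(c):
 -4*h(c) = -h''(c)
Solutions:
 h(c) = C1*exp(-2*c) + C2*exp(2*c)


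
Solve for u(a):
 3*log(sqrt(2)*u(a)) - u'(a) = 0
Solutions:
 -2*Integral(1/(2*log(_y) + log(2)), (_y, u(a)))/3 = C1 - a


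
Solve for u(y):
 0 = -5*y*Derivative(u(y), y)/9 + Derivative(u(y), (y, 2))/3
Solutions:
 u(y) = C1 + C2*erfi(sqrt(30)*y/6)


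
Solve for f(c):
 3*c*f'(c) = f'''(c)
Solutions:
 f(c) = C1 + Integral(C2*airyai(3^(1/3)*c) + C3*airybi(3^(1/3)*c), c)


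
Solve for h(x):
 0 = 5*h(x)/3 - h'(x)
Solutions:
 h(x) = C1*exp(5*x/3)


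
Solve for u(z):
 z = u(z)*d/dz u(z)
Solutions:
 u(z) = -sqrt(C1 + z^2)
 u(z) = sqrt(C1 + z^2)


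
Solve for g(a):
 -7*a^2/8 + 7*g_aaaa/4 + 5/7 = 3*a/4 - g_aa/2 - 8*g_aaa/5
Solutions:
 g(a) = C1 + C2*a + 7*a^4/48 - 97*a^3/60 + 12153*a^2/1400 + (C3*sin(sqrt(94)*a/35) + C4*cos(sqrt(94)*a/35))*exp(-16*a/35)


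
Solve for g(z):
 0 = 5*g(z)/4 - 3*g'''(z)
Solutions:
 g(z) = C3*exp(90^(1/3)*z/6) + (C1*sin(10^(1/3)*3^(1/6)*z/4) + C2*cos(10^(1/3)*3^(1/6)*z/4))*exp(-90^(1/3)*z/12)


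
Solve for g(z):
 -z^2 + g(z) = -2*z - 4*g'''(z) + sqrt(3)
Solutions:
 g(z) = C3*exp(-2^(1/3)*z/2) + z^2 - 2*z + (C1*sin(2^(1/3)*sqrt(3)*z/4) + C2*cos(2^(1/3)*sqrt(3)*z/4))*exp(2^(1/3)*z/4) + sqrt(3)


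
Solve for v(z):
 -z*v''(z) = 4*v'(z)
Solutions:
 v(z) = C1 + C2/z^3


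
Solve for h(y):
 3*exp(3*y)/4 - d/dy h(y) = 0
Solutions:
 h(y) = C1 + exp(3*y)/4


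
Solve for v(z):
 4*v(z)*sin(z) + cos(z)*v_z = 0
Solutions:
 v(z) = C1*cos(z)^4


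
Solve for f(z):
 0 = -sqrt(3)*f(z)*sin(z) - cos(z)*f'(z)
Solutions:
 f(z) = C1*cos(z)^(sqrt(3))


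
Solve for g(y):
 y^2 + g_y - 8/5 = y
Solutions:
 g(y) = C1 - y^3/3 + y^2/2 + 8*y/5


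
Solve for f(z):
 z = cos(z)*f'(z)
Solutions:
 f(z) = C1 + Integral(z/cos(z), z)


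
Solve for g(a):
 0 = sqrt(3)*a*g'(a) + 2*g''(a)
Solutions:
 g(a) = C1 + C2*erf(3^(1/4)*a/2)


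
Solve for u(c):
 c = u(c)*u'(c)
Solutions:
 u(c) = -sqrt(C1 + c^2)
 u(c) = sqrt(C1 + c^2)


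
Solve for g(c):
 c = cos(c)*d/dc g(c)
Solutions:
 g(c) = C1 + Integral(c/cos(c), c)


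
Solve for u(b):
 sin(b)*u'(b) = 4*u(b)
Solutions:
 u(b) = C1*(cos(b)^2 - 2*cos(b) + 1)/(cos(b)^2 + 2*cos(b) + 1)


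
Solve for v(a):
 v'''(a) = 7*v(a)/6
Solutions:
 v(a) = C3*exp(6^(2/3)*7^(1/3)*a/6) + (C1*sin(2^(2/3)*3^(1/6)*7^(1/3)*a/4) + C2*cos(2^(2/3)*3^(1/6)*7^(1/3)*a/4))*exp(-6^(2/3)*7^(1/3)*a/12)


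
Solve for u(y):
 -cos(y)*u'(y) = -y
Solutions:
 u(y) = C1 + Integral(y/cos(y), y)


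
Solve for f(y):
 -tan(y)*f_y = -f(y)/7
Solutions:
 f(y) = C1*sin(y)^(1/7)


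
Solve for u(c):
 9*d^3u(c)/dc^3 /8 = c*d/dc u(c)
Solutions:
 u(c) = C1 + Integral(C2*airyai(2*3^(1/3)*c/3) + C3*airybi(2*3^(1/3)*c/3), c)


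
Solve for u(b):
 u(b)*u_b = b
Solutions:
 u(b) = -sqrt(C1 + b^2)
 u(b) = sqrt(C1 + b^2)


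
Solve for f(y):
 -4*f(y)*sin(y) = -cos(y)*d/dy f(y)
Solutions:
 f(y) = C1/cos(y)^4


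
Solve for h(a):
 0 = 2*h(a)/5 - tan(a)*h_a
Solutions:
 h(a) = C1*sin(a)^(2/5)


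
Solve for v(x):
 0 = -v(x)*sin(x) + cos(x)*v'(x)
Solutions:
 v(x) = C1/cos(x)


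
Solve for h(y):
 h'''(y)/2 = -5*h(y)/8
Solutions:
 h(y) = C3*exp(-10^(1/3)*y/2) + (C1*sin(10^(1/3)*sqrt(3)*y/4) + C2*cos(10^(1/3)*sqrt(3)*y/4))*exp(10^(1/3)*y/4)


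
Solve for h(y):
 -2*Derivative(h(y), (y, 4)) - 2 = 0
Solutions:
 h(y) = C1 + C2*y + C3*y^2 + C4*y^3 - y^4/24


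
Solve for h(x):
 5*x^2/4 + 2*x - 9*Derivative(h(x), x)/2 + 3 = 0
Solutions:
 h(x) = C1 + 5*x^3/54 + 2*x^2/9 + 2*x/3


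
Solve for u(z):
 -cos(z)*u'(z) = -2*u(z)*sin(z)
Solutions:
 u(z) = C1/cos(z)^2


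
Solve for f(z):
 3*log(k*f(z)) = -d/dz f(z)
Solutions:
 li(k*f(z))/k = C1 - 3*z


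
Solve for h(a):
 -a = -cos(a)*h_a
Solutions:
 h(a) = C1 + Integral(a/cos(a), a)


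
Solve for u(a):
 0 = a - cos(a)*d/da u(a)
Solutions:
 u(a) = C1 + Integral(a/cos(a), a)


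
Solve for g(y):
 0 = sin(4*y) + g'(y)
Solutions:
 g(y) = C1 + cos(4*y)/4


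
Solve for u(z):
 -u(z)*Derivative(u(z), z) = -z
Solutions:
 u(z) = -sqrt(C1 + z^2)
 u(z) = sqrt(C1 + z^2)


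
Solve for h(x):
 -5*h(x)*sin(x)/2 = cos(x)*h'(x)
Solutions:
 h(x) = C1*cos(x)^(5/2)


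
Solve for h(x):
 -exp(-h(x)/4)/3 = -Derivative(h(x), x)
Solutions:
 h(x) = 4*log(C1 + x/12)


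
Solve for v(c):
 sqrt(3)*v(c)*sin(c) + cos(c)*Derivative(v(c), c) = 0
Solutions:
 v(c) = C1*cos(c)^(sqrt(3))


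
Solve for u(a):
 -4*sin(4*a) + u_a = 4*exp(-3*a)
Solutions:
 u(a) = C1 - cos(4*a) - 4*exp(-3*a)/3


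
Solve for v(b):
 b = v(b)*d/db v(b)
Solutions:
 v(b) = -sqrt(C1 + b^2)
 v(b) = sqrt(C1 + b^2)


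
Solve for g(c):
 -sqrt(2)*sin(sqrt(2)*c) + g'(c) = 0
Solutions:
 g(c) = C1 - cos(sqrt(2)*c)


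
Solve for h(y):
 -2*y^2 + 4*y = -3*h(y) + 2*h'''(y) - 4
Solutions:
 h(y) = C3*exp(2^(2/3)*3^(1/3)*y/2) + 2*y^2/3 - 4*y/3 + (C1*sin(2^(2/3)*3^(5/6)*y/4) + C2*cos(2^(2/3)*3^(5/6)*y/4))*exp(-2^(2/3)*3^(1/3)*y/4) - 4/3


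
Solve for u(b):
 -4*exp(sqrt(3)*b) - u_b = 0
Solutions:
 u(b) = C1 - 4*sqrt(3)*exp(sqrt(3)*b)/3


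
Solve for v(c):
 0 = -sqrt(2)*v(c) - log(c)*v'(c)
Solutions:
 v(c) = C1*exp(-sqrt(2)*li(c))


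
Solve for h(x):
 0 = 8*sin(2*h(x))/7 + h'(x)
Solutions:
 8*x/7 + log(cos(2*h(x)) - 1)/4 - log(cos(2*h(x)) + 1)/4 = C1


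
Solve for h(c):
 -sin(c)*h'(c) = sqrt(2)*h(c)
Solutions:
 h(c) = C1*(cos(c) + 1)^(sqrt(2)/2)/(cos(c) - 1)^(sqrt(2)/2)


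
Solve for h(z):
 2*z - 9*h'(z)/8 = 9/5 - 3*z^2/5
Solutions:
 h(z) = C1 + 8*z^3/45 + 8*z^2/9 - 8*z/5


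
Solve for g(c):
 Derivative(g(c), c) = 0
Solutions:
 g(c) = C1


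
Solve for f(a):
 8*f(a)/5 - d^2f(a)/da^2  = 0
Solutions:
 f(a) = C1*exp(-2*sqrt(10)*a/5) + C2*exp(2*sqrt(10)*a/5)


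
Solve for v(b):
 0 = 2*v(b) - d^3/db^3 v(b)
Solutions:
 v(b) = C3*exp(2^(1/3)*b) + (C1*sin(2^(1/3)*sqrt(3)*b/2) + C2*cos(2^(1/3)*sqrt(3)*b/2))*exp(-2^(1/3)*b/2)


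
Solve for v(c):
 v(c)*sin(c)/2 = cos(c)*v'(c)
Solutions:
 v(c) = C1/sqrt(cos(c))


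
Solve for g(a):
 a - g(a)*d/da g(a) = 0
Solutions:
 g(a) = -sqrt(C1 + a^2)
 g(a) = sqrt(C1 + a^2)


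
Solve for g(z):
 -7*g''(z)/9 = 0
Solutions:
 g(z) = C1 + C2*z


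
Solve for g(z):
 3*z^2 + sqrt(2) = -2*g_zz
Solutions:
 g(z) = C1 + C2*z - z^4/8 - sqrt(2)*z^2/4


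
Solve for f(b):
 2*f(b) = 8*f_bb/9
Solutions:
 f(b) = C1*exp(-3*b/2) + C2*exp(3*b/2)


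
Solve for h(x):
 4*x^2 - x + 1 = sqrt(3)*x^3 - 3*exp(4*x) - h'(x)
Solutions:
 h(x) = C1 + sqrt(3)*x^4/4 - 4*x^3/3 + x^2/2 - x - 3*exp(4*x)/4


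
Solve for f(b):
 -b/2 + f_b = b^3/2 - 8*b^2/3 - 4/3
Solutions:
 f(b) = C1 + b^4/8 - 8*b^3/9 + b^2/4 - 4*b/3


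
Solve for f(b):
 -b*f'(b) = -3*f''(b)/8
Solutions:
 f(b) = C1 + C2*erfi(2*sqrt(3)*b/3)


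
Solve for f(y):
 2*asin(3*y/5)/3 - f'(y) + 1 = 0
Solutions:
 f(y) = C1 + 2*y*asin(3*y/5)/3 + y + 2*sqrt(25 - 9*y^2)/9


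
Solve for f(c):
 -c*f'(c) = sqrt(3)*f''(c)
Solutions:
 f(c) = C1 + C2*erf(sqrt(2)*3^(3/4)*c/6)


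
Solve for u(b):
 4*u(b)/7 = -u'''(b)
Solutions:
 u(b) = C3*exp(-14^(2/3)*b/7) + (C1*sin(14^(2/3)*sqrt(3)*b/14) + C2*cos(14^(2/3)*sqrt(3)*b/14))*exp(14^(2/3)*b/14)


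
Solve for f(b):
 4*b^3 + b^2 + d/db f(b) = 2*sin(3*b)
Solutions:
 f(b) = C1 - b^4 - b^3/3 - 2*cos(3*b)/3


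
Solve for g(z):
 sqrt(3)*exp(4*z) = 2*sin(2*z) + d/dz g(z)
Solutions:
 g(z) = C1 + sqrt(3)*exp(4*z)/4 + cos(2*z)


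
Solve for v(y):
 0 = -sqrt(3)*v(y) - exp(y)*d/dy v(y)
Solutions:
 v(y) = C1*exp(sqrt(3)*exp(-y))


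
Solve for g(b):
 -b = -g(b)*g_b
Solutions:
 g(b) = -sqrt(C1 + b^2)
 g(b) = sqrt(C1 + b^2)


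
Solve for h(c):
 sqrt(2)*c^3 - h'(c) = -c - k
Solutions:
 h(c) = C1 + sqrt(2)*c^4/4 + c^2/2 + c*k


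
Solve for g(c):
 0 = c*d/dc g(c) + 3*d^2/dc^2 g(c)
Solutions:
 g(c) = C1 + C2*erf(sqrt(6)*c/6)


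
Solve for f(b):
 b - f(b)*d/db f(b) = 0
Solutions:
 f(b) = -sqrt(C1 + b^2)
 f(b) = sqrt(C1 + b^2)


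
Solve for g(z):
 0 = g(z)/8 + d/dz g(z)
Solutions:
 g(z) = C1*exp(-z/8)


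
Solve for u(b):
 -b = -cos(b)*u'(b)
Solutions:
 u(b) = C1 + Integral(b/cos(b), b)


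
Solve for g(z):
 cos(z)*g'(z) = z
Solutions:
 g(z) = C1 + Integral(z/cos(z), z)


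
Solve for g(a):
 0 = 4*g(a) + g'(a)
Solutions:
 g(a) = C1*exp(-4*a)


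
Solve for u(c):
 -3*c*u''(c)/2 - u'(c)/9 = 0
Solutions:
 u(c) = C1 + C2*c^(25/27)


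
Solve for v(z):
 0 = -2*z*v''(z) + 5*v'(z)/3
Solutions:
 v(z) = C1 + C2*z^(11/6)


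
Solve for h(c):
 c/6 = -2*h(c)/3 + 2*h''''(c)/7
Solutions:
 h(c) = C1*exp(-3^(3/4)*7^(1/4)*c/3) + C2*exp(3^(3/4)*7^(1/4)*c/3) + C3*sin(3^(3/4)*7^(1/4)*c/3) + C4*cos(3^(3/4)*7^(1/4)*c/3) - c/4


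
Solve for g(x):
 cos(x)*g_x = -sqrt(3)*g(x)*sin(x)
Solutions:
 g(x) = C1*cos(x)^(sqrt(3))


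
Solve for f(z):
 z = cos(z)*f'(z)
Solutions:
 f(z) = C1 + Integral(z/cos(z), z)


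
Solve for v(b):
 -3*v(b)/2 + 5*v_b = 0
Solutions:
 v(b) = C1*exp(3*b/10)


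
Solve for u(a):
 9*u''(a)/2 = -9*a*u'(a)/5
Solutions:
 u(a) = C1 + C2*erf(sqrt(5)*a/5)


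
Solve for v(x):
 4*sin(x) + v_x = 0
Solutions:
 v(x) = C1 + 4*cos(x)


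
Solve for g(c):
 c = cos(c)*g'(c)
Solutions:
 g(c) = C1 + Integral(c/cos(c), c)


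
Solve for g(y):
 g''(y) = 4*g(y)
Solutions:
 g(y) = C1*exp(-2*y) + C2*exp(2*y)


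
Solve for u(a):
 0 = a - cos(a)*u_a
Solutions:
 u(a) = C1 + Integral(a/cos(a), a)


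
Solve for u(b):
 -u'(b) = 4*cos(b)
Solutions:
 u(b) = C1 - 4*sin(b)


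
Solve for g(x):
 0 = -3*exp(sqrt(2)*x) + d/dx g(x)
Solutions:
 g(x) = C1 + 3*sqrt(2)*exp(sqrt(2)*x)/2


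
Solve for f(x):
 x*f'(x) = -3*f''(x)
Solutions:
 f(x) = C1 + C2*erf(sqrt(6)*x/6)


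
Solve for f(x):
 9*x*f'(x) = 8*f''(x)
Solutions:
 f(x) = C1 + C2*erfi(3*x/4)


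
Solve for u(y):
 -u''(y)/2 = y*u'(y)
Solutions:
 u(y) = C1 + C2*erf(y)


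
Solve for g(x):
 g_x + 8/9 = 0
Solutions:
 g(x) = C1 - 8*x/9


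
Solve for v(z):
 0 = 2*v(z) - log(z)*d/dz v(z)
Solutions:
 v(z) = C1*exp(2*li(z))


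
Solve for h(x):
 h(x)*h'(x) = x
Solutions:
 h(x) = -sqrt(C1 + x^2)
 h(x) = sqrt(C1 + x^2)


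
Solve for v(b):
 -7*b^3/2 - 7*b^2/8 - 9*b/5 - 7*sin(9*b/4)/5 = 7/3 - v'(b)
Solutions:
 v(b) = C1 + 7*b^4/8 + 7*b^3/24 + 9*b^2/10 + 7*b/3 - 28*cos(9*b/4)/45


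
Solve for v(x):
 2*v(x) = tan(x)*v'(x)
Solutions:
 v(x) = C1*sin(x)^2


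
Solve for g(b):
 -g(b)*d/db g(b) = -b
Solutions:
 g(b) = -sqrt(C1 + b^2)
 g(b) = sqrt(C1 + b^2)


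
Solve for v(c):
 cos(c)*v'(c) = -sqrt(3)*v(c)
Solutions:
 v(c) = C1*(sin(c) - 1)^(sqrt(3)/2)/(sin(c) + 1)^(sqrt(3)/2)


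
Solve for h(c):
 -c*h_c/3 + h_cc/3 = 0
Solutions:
 h(c) = C1 + C2*erfi(sqrt(2)*c/2)


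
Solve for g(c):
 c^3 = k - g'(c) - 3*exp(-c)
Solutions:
 g(c) = C1 - c^4/4 + c*k + 3*exp(-c)


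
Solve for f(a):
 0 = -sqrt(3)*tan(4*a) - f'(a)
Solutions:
 f(a) = C1 + sqrt(3)*log(cos(4*a))/4


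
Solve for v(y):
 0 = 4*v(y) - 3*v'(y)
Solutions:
 v(y) = C1*exp(4*y/3)


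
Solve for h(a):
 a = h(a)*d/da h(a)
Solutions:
 h(a) = -sqrt(C1 + a^2)
 h(a) = sqrt(C1 + a^2)


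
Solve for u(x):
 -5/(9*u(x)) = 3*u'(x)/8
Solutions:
 u(x) = -sqrt(C1 - 240*x)/9
 u(x) = sqrt(C1 - 240*x)/9


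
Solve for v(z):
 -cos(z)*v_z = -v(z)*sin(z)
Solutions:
 v(z) = C1/cos(z)


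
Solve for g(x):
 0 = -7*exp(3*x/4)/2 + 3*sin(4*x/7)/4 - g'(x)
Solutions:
 g(x) = C1 - 14*exp(3*x/4)/3 - 21*cos(4*x/7)/16


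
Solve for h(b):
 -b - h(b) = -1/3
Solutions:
 h(b) = 1/3 - b


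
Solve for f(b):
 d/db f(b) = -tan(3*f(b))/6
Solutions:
 f(b) = -asin(C1*exp(-b/2))/3 + pi/3
 f(b) = asin(C1*exp(-b/2))/3


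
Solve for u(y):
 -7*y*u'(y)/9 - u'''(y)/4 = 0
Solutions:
 u(y) = C1 + Integral(C2*airyai(-84^(1/3)*y/3) + C3*airybi(-84^(1/3)*y/3), y)


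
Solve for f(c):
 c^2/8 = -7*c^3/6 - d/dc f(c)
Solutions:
 f(c) = C1 - 7*c^4/24 - c^3/24


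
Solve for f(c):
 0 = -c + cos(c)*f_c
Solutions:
 f(c) = C1 + Integral(c/cos(c), c)


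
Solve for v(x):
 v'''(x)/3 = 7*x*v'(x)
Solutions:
 v(x) = C1 + Integral(C2*airyai(21^(1/3)*x) + C3*airybi(21^(1/3)*x), x)


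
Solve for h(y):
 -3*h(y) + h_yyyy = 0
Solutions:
 h(y) = C1*exp(-3^(1/4)*y) + C2*exp(3^(1/4)*y) + C3*sin(3^(1/4)*y) + C4*cos(3^(1/4)*y)


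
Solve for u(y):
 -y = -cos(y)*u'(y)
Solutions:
 u(y) = C1 + Integral(y/cos(y), y)


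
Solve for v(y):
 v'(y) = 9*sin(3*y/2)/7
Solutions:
 v(y) = C1 - 6*cos(3*y/2)/7


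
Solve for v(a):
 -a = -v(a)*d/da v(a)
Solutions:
 v(a) = -sqrt(C1 + a^2)
 v(a) = sqrt(C1 + a^2)


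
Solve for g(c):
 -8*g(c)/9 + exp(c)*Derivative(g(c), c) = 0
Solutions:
 g(c) = C1*exp(-8*exp(-c)/9)


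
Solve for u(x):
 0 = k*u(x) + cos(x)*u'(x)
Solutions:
 u(x) = C1*exp(k*(log(sin(x) - 1) - log(sin(x) + 1))/2)


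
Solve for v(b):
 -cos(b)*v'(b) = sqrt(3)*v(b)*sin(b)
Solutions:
 v(b) = C1*cos(b)^(sqrt(3))


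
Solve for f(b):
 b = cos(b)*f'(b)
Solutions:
 f(b) = C1 + Integral(b/cos(b), b)


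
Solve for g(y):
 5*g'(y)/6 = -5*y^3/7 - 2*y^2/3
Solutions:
 g(y) = C1 - 3*y^4/14 - 4*y^3/15


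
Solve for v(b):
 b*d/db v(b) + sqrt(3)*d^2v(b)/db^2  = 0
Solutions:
 v(b) = C1 + C2*erf(sqrt(2)*3^(3/4)*b/6)


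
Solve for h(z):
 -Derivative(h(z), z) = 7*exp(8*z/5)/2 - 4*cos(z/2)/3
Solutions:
 h(z) = C1 - 35*exp(8*z/5)/16 + 8*sin(z/2)/3


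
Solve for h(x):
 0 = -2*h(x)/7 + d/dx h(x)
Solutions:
 h(x) = C1*exp(2*x/7)


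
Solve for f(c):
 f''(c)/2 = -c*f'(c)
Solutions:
 f(c) = C1 + C2*erf(c)


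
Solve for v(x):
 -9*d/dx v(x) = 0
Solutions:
 v(x) = C1


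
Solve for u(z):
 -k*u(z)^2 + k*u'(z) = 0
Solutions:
 u(z) = -1/(C1 + z)


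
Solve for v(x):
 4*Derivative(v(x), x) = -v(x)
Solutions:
 v(x) = C1*exp(-x/4)


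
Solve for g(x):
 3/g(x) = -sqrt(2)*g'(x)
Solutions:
 g(x) = -sqrt(C1 - 3*sqrt(2)*x)
 g(x) = sqrt(C1 - 3*sqrt(2)*x)


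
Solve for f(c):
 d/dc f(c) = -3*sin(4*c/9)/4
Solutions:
 f(c) = C1 + 27*cos(4*c/9)/16


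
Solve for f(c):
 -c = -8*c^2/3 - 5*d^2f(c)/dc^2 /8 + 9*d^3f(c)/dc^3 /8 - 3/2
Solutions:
 f(c) = C1 + C2*c + C3*exp(5*c/9) - 16*c^4/45 - 172*c^3/75 - 1698*c^2/125


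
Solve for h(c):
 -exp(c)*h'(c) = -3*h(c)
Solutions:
 h(c) = C1*exp(-3*exp(-c))


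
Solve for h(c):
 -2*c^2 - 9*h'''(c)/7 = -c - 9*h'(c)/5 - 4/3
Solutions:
 h(c) = C1 + C2*exp(-sqrt(35)*c/5) + C3*exp(sqrt(35)*c/5) + 10*c^3/27 - 5*c^2/18 + 160*c/189


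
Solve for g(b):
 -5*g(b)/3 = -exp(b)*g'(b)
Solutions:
 g(b) = C1*exp(-5*exp(-b)/3)


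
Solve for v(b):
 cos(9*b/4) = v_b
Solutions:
 v(b) = C1 + 4*sin(9*b/4)/9


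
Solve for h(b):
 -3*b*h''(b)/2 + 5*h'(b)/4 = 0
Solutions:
 h(b) = C1 + C2*b^(11/6)


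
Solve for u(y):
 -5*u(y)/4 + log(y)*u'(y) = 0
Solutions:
 u(y) = C1*exp(5*li(y)/4)


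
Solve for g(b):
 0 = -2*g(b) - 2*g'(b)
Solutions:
 g(b) = C1*exp(-b)


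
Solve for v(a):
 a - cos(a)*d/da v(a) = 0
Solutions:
 v(a) = C1 + Integral(a/cos(a), a)


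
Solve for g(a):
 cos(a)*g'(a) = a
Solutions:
 g(a) = C1 + Integral(a/cos(a), a)


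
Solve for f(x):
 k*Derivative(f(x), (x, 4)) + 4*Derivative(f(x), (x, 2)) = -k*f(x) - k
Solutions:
 f(x) = C1*exp(-x*sqrt((-sqrt(4 - k^2) - 2)/k)) + C2*exp(x*sqrt((-sqrt(4 - k^2) - 2)/k)) + C3*exp(-x*sqrt((sqrt(4 - k^2) - 2)/k)) + C4*exp(x*sqrt((sqrt(4 - k^2) - 2)/k)) - 1


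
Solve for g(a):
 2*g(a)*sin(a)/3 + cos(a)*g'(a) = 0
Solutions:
 g(a) = C1*cos(a)^(2/3)


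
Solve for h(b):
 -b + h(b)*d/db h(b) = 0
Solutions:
 h(b) = -sqrt(C1 + b^2)
 h(b) = sqrt(C1 + b^2)


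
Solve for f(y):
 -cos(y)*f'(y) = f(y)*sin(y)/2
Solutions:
 f(y) = C1*sqrt(cos(y))


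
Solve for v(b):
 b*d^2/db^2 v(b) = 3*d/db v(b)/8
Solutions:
 v(b) = C1 + C2*b^(11/8)


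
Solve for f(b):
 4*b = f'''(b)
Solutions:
 f(b) = C1 + C2*b + C3*b^2 + b^4/6


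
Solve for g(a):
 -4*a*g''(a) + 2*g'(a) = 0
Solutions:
 g(a) = C1 + C2*a^(3/2)


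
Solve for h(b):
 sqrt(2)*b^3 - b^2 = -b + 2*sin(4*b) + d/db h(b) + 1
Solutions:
 h(b) = C1 + sqrt(2)*b^4/4 - b^3/3 + b^2/2 - b + cos(4*b)/2


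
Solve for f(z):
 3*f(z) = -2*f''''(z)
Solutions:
 f(z) = (C1*sin(6^(1/4)*z/2) + C2*cos(6^(1/4)*z/2))*exp(-6^(1/4)*z/2) + (C3*sin(6^(1/4)*z/2) + C4*cos(6^(1/4)*z/2))*exp(6^(1/4)*z/2)


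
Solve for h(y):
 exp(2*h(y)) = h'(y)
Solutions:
 h(y) = log(-sqrt(-1/(C1 + y))) - log(2)/2
 h(y) = log(-1/(C1 + y))/2 - log(2)/2


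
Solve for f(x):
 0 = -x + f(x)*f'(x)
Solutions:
 f(x) = -sqrt(C1 + x^2)
 f(x) = sqrt(C1 + x^2)


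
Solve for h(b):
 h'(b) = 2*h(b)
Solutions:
 h(b) = C1*exp(2*b)


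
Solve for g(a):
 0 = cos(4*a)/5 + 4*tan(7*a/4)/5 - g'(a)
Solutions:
 g(a) = C1 - 16*log(cos(7*a/4))/35 + sin(4*a)/20


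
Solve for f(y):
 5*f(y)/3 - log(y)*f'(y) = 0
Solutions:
 f(y) = C1*exp(5*li(y)/3)


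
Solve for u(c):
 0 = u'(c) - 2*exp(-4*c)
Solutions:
 u(c) = C1 - exp(-4*c)/2


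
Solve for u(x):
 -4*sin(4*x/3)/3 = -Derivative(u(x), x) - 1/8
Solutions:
 u(x) = C1 - x/8 - cos(4*x/3)


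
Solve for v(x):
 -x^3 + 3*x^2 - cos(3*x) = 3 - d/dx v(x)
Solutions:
 v(x) = C1 + x^4/4 - x^3 + 3*x + sin(3*x)/3


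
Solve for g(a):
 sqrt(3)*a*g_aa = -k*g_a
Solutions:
 g(a) = C1 + a^(-sqrt(3)*re(k)/3 + 1)*(C2*sin(sqrt(3)*log(a)*Abs(im(k))/3) + C3*cos(sqrt(3)*log(a)*im(k)/3))
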